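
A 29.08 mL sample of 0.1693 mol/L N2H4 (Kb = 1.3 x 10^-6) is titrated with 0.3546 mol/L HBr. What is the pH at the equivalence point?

4.53

n(N2H4) = 0.1693 x 0.02908 = 0.004923 mol; V(HBr) at equivalence = 0.004923/0.3546 = 0.01388 L.
At equivalence the base is fully converted to N2H5+; total volume = 0.04296 L, so [N2H5+] = 0.004923/0.04296 = 0.1146 M.
Ka(N2H5+) = Kw/Kb = 1.0e-14 / 1.3 x 10^-6 = 7.69e-9.
[H^+] = sqrt(Ka x [N2H5+]) = sqrt(7.69e-9 x 0.1146) = 2.97e-5 M.
pH = -log(2.97e-5) = 4.53.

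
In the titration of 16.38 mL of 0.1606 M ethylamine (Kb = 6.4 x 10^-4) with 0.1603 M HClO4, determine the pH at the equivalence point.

n(C2H5NH2) = 0.1606 x 0.01638 = 0.002631 mol; V(HClO4) at equivalence = 0.002631/0.1603 = 0.01641 L.
At equivalence the base is fully converted to C2H5NH3+; total volume = 0.03279 L, so [C2H5NH3+] = 0.002631/0.03279 = 0.08022 M.
Ka(C2H5NH3+) = Kw/Kb = 1.0e-14 / 6.4 x 10^-4 = 1.56e-11.
[H^+] = sqrt(Ka x [C2H5NH3+]) = sqrt(1.56e-11 x 0.08022) = 1.12e-6 M.
pH = -log(1.12e-6) = 5.95.

5.95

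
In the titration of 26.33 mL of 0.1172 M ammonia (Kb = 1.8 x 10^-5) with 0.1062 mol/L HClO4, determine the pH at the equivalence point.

n(NH3) = 0.1172 x 0.02633 = 0.003086 mol; V(HClO4) at equivalence = 0.003086/0.1062 = 0.02906 L.
At equivalence the base is fully converted to NH4+; total volume = 0.05539 L, so [NH4+] = 0.003086/0.05539 = 0.05571 M.
Ka(NH4+) = Kw/Kb = 1.0e-14 / 1.8 x 10^-5 = 5.56e-10.
[H^+] = sqrt(Ka x [NH4+]) = sqrt(5.56e-10 x 0.05571) = 5.56e-6 M.
pH = -log(5.56e-6) = 5.25.

5.25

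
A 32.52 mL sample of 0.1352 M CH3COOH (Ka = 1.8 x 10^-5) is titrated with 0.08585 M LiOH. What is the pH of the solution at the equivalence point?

8.73

n(CH3COOH) = 0.1352 x 0.03252 = 0.004397 mol; V(LiOH) at equivalence = 0.004397/0.08585 = 0.05121 L.
At equivalence all the acid is converted to CH3COO-; total volume = 0.03252 + 0.05121 = 0.08373 L, so [CH3COO-] = 0.004397/0.08373 = 0.05251 M.
Kb = Kw/Ka = 1.0e-14 / 1.8 x 10^-5 = 5.56e-10.
[OH^-] = sqrt(Kb x [CH3COO-]) = sqrt(5.56e-10 x 0.05251) = 5.40e-6 M.
pOH = 5.27, so pH = 14.00 - 5.27 = 8.73.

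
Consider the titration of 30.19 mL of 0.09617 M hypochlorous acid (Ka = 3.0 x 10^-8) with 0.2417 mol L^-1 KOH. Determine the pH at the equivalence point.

n(HClO) = 0.09617 x 0.03019 = 0.002903 mol; V(KOH) at equivalence = 0.002903/0.2417 = 0.01201 L.
At equivalence all the acid is converted to ClO-; total volume = 0.03019 + 0.01201 = 0.04220 L, so [ClO-] = 0.002903/0.04220 = 0.06880 M.
Kb = Kw/Ka = 1.0e-14 / 3.0 x 10^-8 = 3.33e-7.
[OH^-] = sqrt(Kb x [ClO-]) = sqrt(3.33e-7 x 0.06880) = 0.000151 M.
pOH = 3.82, so pH = 14.00 - 3.82 = 10.18.

10.18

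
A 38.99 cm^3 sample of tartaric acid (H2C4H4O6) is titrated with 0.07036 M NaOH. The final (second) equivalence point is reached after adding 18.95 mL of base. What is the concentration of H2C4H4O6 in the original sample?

n(NaOH) = 0.07036 x 0.01895 = 0.001333 mol.
At the final (second) equivalence point, 2 mol OH^- react per mol H2C4H4O6, so n(H2C4H4O6) = 0.001333 / 2 = 0.0006667 mol.
[H2C4H4O6] = 0.0006667 / 0.03899 L = 0.0171 M.

0.0171 M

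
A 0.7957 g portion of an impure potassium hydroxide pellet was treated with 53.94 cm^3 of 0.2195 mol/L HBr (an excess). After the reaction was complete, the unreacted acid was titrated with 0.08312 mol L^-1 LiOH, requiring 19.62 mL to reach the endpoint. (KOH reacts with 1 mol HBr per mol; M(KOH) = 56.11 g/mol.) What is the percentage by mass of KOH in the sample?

72.0%

Total n(HBr) added = 0.2195 x 0.05394 = 0.01184 mol.
n(LiOH) used = 0.08312 x 0.01962 = 0.001631 mol, which equals the excess n(HBr).
So n(HBr) consumed by the sample = 0.01184 - 0.001631 = 0.01021 mol.
n(KOH) = 0.01021 / 1 = 0.01021 mol.
mass KOH = 0.01021 x 56.11 = 0.5728 g, so %KOH = 0.5728/0.7957 x 100 = 72.0%.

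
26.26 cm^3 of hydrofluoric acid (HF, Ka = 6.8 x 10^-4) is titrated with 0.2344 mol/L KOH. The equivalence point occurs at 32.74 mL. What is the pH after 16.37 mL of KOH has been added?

16.37 mL is exactly half the equivalence volume (32.74/2), i.e. the half-equivalence point.
There, n(HA) = n(A^-), so pH = pKa = -log(6.8 x 10^-4) = 3.17.

3.17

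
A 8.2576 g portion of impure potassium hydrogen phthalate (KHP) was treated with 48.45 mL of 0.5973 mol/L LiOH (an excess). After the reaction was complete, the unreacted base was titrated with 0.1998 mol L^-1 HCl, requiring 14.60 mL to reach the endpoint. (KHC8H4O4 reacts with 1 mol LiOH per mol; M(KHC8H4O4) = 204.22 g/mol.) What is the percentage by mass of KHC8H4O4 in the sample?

Total n(LiOH) added = 0.5973 x 0.04845 = 0.02894 mol.
n(HCl) used = 0.1998 x 0.01460 = 0.002917 mol, which equals the excess n(LiOH).
So n(LiOH) consumed by the sample = 0.02894 - 0.002917 = 0.02602 mol.
n(KHC8H4O4) = 0.02602 / 1 = 0.02602 mol.
mass KHC8H4O4 = 0.02602 x 204.22 = 5.314 g, so %KHC8H4O4 = 5.314/8.2576 x 100 = 64.4%.

64.4%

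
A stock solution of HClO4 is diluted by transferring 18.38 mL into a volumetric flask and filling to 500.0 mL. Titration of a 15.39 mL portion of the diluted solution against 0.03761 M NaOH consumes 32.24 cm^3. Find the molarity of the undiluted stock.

2.14 M

n(NaOH) = 0.03761 x 0.03224 = 0.001213 mol.
n(HClO4) in the aliquot = 0.001213 mol.
[diluted HClO4] = 0.001213 / 0.01539 = 0.07879 M.
Dilution factor = 500.0/18.38 = 27.20, so [stock] = 0.07879 x 27.20 = 2.14 M.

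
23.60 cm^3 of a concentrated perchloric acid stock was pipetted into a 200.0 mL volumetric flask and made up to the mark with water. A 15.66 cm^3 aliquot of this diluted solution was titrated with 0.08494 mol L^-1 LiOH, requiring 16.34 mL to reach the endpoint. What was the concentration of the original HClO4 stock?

0.751 M

n(LiOH) = 0.08494 x 0.01634 = 0.001388 mol.
n(HClO4) in the aliquot = 0.001388 mol.
[diluted HClO4] = 0.001388 / 0.01566 = 0.08863 M.
Dilution factor = 200.0/23.60 = 8.475, so [stock] = 0.08863 x 8.475 = 0.751 M.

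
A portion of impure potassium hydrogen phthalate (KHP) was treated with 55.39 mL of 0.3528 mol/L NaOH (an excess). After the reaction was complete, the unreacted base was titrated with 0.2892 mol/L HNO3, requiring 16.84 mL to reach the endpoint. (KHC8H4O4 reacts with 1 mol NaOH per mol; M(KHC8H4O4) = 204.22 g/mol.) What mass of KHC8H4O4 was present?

Total n(NaOH) added = 0.3528 x 0.05539 = 0.01954 mol.
n(HNO3) used = 0.2892 x 0.01684 = 0.004870 mol, which equals the excess n(NaOH).
So n(NaOH) consumed by the sample = 0.01954 - 0.004870 = 0.01467 mol.
n(KHC8H4O4) = 0.01467 / 1 = 0.01467 mol.
mass = 0.01467 mol x 204.22 g/mol = 3.00 g.

3.00 g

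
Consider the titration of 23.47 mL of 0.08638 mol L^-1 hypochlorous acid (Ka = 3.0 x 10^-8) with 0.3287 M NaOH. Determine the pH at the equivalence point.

10.18

n(HClO) = 0.08638 x 0.02347 = 0.002027 mol; V(NaOH) at equivalence = 0.002027/0.3287 = 0.006168 L.
At equivalence all the acid is converted to ClO-; total volume = 0.02347 + 0.006168 = 0.02964 L, so [ClO-] = 0.002027/0.02964 = 0.06840 M.
Kb = Kw/Ka = 1.0e-14 / 3.0 x 10^-8 = 3.33e-7.
[OH^-] = sqrt(Kb x [ClO-]) = sqrt(3.33e-7 x 0.06840) = 0.000151 M.
pOH = 3.82, so pH = 14.00 - 3.82 = 10.18.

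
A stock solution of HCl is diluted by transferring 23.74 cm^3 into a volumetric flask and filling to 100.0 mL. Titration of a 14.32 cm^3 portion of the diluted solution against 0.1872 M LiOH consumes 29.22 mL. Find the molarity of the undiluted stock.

1.61 M

n(LiOH) = 0.1872 x 0.02922 = 0.005470 mol.
n(HCl) in the aliquot = 0.005470 mol.
[diluted HCl] = 0.005470 / 0.01432 = 0.3820 M.
Dilution factor = 100.0/23.74 = 4.212, so [stock] = 0.3820 x 4.212 = 1.61 M.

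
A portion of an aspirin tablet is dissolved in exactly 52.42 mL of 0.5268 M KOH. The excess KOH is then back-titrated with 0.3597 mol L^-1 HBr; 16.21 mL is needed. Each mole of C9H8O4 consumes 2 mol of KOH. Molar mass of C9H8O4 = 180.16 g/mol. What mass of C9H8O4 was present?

1.96 g

Total n(KOH) added = 0.5268 x 0.05242 = 0.02761 mol.
n(HBr) used = 0.3597 x 0.01621 = 0.005831 mol, which equals the excess n(KOH).
So n(KOH) consumed by the sample = 0.02761 - 0.005831 = 0.02178 mol.
n(C9H8O4) = 0.02178 / 2 = 0.01089 mol.
mass = 0.01089 mol x 180.16 g/mol = 1.96 g.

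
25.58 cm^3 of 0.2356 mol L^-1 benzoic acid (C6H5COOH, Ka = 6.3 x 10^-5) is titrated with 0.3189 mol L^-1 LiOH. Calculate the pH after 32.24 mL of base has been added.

n(acid) = 0.2356 x 0.02558 = 0.006027 mol; n(LiOH) added = 0.3189 x 0.03224 = 0.01028 mol.
Base is in excess by 0.01028 - 0.006027 = 0.004255 mol in a total volume of 0.05782 L.
[OH^-] = 0.004255/0.05782 = 0.07359 M, so pOH = 1.13 and pH = 14.00 - 1.13 = 12.87.

12.87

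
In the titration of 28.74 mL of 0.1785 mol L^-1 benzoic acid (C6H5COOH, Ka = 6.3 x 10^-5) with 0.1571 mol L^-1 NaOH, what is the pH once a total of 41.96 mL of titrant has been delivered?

12.32

n(acid) = 0.1785 x 0.02874 = 0.005130 mol; n(NaOH) added = 0.1571 x 0.04196 = 0.006592 mol.
Base is in excess by 0.006592 - 0.005130 = 0.001462 mol in a total volume of 0.07070 L.
[OH^-] = 0.001462/0.07070 = 0.02068 M, so pOH = 1.68 and pH = 14.00 - 1.68 = 12.32.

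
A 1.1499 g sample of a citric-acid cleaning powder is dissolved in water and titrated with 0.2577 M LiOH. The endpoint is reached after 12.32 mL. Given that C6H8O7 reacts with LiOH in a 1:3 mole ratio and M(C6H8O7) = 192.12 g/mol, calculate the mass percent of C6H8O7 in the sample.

17.7%

n(LiOH) = 0.2577 x 0.01232 = 0.003175 mol.
n(C6H8O7) = 0.003175 / 3 = 0.001058 mol.
mass of C6H8O7 = 0.001058 x 192.12 = 0.2033 g.
% purity = 0.2033 / 1.1499 x 100 = 17.7%.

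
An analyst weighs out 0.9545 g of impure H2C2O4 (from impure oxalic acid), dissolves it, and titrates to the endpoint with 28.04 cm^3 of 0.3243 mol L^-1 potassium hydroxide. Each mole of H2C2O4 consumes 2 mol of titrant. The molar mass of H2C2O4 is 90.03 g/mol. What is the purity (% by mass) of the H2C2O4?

n(KOH) = 0.3243 x 0.02804 = 0.009093 mol.
n(H2C2O4) = 0.009093 / 2 = 0.004547 mol.
mass of H2C2O4 = 0.004547 x 90.03 = 0.4093 g.
% purity = 0.4093 / 0.9545 x 100 = 42.9%.

42.9%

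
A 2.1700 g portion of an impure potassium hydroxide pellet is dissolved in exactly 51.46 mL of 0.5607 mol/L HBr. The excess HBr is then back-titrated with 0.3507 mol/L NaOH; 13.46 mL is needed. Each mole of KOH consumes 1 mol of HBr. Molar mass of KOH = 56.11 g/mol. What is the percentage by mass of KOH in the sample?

Total n(HBr) added = 0.5607 x 0.05146 = 0.02885 mol.
n(NaOH) used = 0.3507 x 0.01346 = 0.004720 mol, which equals the excess n(HBr).
So n(HBr) consumed by the sample = 0.02885 - 0.004720 = 0.02413 mol.
n(KOH) = 0.02413 / 1 = 0.02413 mol.
mass KOH = 0.02413 x 56.11 = 1.354 g, so %KOH = 1.354/2.1700 x 100 = 62.4%.

62.4%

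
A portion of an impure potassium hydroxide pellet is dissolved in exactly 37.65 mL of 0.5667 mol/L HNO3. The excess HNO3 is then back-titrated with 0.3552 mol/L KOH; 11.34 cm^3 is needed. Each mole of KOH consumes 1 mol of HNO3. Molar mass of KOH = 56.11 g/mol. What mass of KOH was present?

Total n(HNO3) added = 0.5667 x 0.03765 = 0.02134 mol.
n(KOH) used = 0.3552 x 0.01134 = 0.004028 mol, which equals the excess n(HNO3).
So n(HNO3) consumed by the sample = 0.02134 - 0.004028 = 0.01731 mol.
n(KOH) = 0.01731 / 1 = 0.01731 mol.
mass = 0.01731 mol x 56.11 g/mol = 0.971 g.

0.971 g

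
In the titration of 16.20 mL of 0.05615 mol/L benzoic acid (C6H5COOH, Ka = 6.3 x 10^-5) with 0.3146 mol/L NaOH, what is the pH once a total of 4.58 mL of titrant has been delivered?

n(acid) = 0.05615 x 0.01620 = 0.0009096 mol; n(NaOH) added = 0.3146 x 0.004580 = 0.001441 mol.
Base is in excess by 0.001441 - 0.0009096 = 0.0005312 mol in a total volume of 0.02078 L.
[OH^-] = 0.0005312/0.02078 = 0.02556 M, so pOH = 1.59 and pH = 14.00 - 1.59 = 12.41.

12.41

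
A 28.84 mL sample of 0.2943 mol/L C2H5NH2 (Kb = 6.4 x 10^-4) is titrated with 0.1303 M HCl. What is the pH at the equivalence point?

5.93

n(C2H5NH2) = 0.2943 x 0.02884 = 0.008488 mol; V(HCl) at equivalence = 0.008488/0.1303 = 0.06514 L.
At equivalence the base is fully converted to C2H5NH3+; total volume = 0.09398 L, so [C2H5NH3+] = 0.008488/0.09398 = 0.09031 M.
Ka(C2H5NH3+) = Kw/Kb = 1.0e-14 / 6.4 x 10^-4 = 1.56e-11.
[H^+] = sqrt(Ka x [C2H5NH3+]) = sqrt(1.56e-11 x 0.09031) = 1.19e-6 M.
pH = -log(1.19e-6) = 5.93.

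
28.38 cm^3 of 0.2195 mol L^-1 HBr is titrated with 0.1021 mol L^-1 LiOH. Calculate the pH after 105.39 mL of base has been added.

n(acid) = 0.2195 x 0.02838 = 0.006229 mol; n(LiOH) added = 0.1021 x 0.1054 = 0.01076 mol.
Base is in excess by 0.01076 - 0.006229 = 0.004531 mol in a total volume of 0.1338 L.
[OH^-] = 0.004531/0.1338 = 0.03387 M, so pOH = 1.47 and pH = 14.00 - 1.47 = 12.53.

12.53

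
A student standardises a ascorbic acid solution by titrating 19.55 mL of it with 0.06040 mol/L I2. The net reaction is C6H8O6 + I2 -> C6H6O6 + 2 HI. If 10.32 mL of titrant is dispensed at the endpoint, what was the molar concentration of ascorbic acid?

0.0319 M

n(I2) = 0.06040 x 0.01032 = 0.0006233 mol.
From the balanced equation, 1 mol I2 reacts with 1 mol ascorbic acid, so n(ascorbic acid) = 0.0006233 x 1/1 = 0.0006233 mol.
[ascorbic acid] = 0.0006233 / 0.01955 L = 0.0319 M.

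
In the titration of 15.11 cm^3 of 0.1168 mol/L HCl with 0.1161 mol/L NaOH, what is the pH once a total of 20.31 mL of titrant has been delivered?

n(acid) = 0.1168 x 0.01511 = 0.001765 mol; n(NaOH) added = 0.1161 x 0.02031 = 0.002358 mol.
Base is in excess by 0.002358 - 0.001765 = 0.0005931 mol in a total volume of 0.03542 L.
[OH^-] = 0.0005931/0.03542 = 0.01675 M, so pOH = 1.78 and pH = 14.00 - 1.78 = 12.22.

12.22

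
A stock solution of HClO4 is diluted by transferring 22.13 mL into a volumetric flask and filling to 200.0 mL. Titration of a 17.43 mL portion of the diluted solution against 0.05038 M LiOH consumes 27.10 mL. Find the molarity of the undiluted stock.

0.708 M

n(LiOH) = 0.05038 x 0.02710 = 0.001365 mol.
n(HClO4) in the aliquot = 0.001365 mol.
[diluted HClO4] = 0.001365 / 0.01743 = 0.07833 M.
Dilution factor = 200.0/22.13 = 9.038, so [stock] = 0.07833 x 9.038 = 0.708 M.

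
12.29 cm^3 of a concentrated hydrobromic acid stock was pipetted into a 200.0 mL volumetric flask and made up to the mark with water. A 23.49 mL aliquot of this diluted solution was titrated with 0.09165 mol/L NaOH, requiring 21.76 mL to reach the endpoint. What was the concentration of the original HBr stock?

n(NaOH) = 0.09165 x 0.02176 = 0.001994 mol.
n(HBr) in the aliquot = 0.001994 mol.
[diluted HBr] = 0.001994 / 0.02349 = 0.08490 M.
Dilution factor = 200.0/12.29 = 16.27, so [stock] = 0.08490 x 16.27 = 1.38 M.

1.38 M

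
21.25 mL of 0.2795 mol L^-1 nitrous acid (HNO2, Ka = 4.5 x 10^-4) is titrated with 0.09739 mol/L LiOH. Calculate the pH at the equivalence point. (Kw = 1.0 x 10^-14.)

8.10

n(HNO2) = 0.2795 x 0.02125 = 0.005939 mol; V(LiOH) at equivalence = 0.005939/0.09739 = 0.06099 L.
At equivalence all the acid is converted to NO2-; total volume = 0.02125 + 0.06099 = 0.08224 L, so [NO2-] = 0.005939/0.08224 = 0.07222 M.
Kb = Kw/Ka = 1.0e-14 / 4.5 x 10^-4 = 2.22e-11.
[OH^-] = sqrt(Kb x [NO2-]) = sqrt(2.22e-11 x 0.07222) = 1.27e-6 M.
pOH = 5.90, so pH = 14.00 - 5.90 = 8.10.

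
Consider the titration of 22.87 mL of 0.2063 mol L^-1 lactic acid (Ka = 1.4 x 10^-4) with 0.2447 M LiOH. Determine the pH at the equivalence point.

n(HC3H5O3) = 0.2063 x 0.02287 = 0.004718 mol; V(LiOH) at equivalence = 0.004718/0.2447 = 0.01928 L.
At equivalence all the acid is converted to C3H5O3-; total volume = 0.02287 + 0.01928 = 0.04215 L, so [C3H5O3-] = 0.004718/0.04215 = 0.1119 M.
Kb = Kw/Ka = 1.0e-14 / 1.4 x 10^-4 = 7.14e-11.
[OH^-] = sqrt(Kb x [C3H5O3-]) = sqrt(7.14e-11 x 0.1119) = 2.83e-6 M.
pOH = 5.55, so pH = 14.00 - 5.55 = 8.45.

8.45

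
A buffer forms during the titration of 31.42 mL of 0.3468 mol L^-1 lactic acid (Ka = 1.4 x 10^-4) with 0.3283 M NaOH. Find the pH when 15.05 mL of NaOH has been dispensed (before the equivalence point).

Initial n(HC3H5O3) = 0.3468 x 0.03142 = 0.01090 mol.
n(NaOH) added = 0.3283 x 0.01505 = 0.004941 mol, converting that many moles of HC3H5O3 to C3H5O3-.
Remaining n(HC3H5O3) = 0.005956 mol; n(C3H5O3-) = 0.004941 mol.
By Henderson-Hasselbalch, pH = pKa + log([A^-]/[HA]) = 3.85 + log(0.004941/0.005956) = 3.85 + (-0.08) = 3.77.

3.77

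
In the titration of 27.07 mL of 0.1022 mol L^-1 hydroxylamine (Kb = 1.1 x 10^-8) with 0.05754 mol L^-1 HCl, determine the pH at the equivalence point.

n(NH2OH) = 0.1022 x 0.02707 = 0.002767 mol; V(HCl) at equivalence = 0.002767/0.05754 = 0.04808 L.
At equivalence the base is fully converted to NH3OH+; total volume = 0.07515 L, so [NH3OH+] = 0.002767/0.07515 = 0.03681 M.
Ka(NH3OH+) = Kw/Kb = 1.0e-14 / 1.1 x 10^-8 = 9.09e-7.
[H^+] = sqrt(Ka x [NH3OH+]) = sqrt(9.09e-7 x 0.03681) = 0.000183 M.
pH = -log(0.000183) = 3.74.

3.74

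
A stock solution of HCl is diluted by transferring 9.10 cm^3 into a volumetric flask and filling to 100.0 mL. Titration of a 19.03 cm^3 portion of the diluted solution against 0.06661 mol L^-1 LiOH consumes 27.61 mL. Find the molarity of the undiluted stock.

n(LiOH) = 0.06661 x 0.02761 = 0.001839 mol.
n(HCl) in the aliquot = 0.001839 mol.
[diluted HCl] = 0.001839 / 0.01903 = 0.09664 M.
Dilution factor = 100.0/9.100 = 10.99, so [stock] = 0.09664 x 10.99 = 1.06 M.

1.06 M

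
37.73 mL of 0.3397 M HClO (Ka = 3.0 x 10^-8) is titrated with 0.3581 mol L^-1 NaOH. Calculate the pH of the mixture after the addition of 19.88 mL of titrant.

7.62

Initial n(HClO) = 0.3397 x 0.03773 = 0.01282 mol.
n(NaOH) added = 0.3581 x 0.01988 = 0.007119 mol, converting that many moles of HClO to ClO-.
Remaining n(HClO) = 0.005698 mol; n(ClO-) = 0.007119 mol.
By Henderson-Hasselbalch, pH = pKa + log([A^-]/[HA]) = 7.52 + log(0.007119/0.005698) = 7.52 + (+0.10) = 7.62.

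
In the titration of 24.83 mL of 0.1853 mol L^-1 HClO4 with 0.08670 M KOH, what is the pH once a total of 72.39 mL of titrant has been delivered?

12.24

n(acid) = 0.1853 x 0.02483 = 0.004601 mol; n(KOH) added = 0.08670 x 0.07239 = 0.006276 mol.
Base is in excess by 0.006276 - 0.004601 = 0.001675 mol in a total volume of 0.09722 L.
[OH^-] = 0.001675/0.09722 = 0.01723 M, so pOH = 1.76 and pH = 14.00 - 1.76 = 12.24.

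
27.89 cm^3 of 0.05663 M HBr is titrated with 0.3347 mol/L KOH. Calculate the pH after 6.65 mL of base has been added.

12.27

n(acid) = 0.05663 x 0.02789 = 0.001579 mol; n(KOH) added = 0.3347 x 0.006650 = 0.002226 mol.
Base is in excess by 0.002226 - 0.001579 = 0.0006463 mol in a total volume of 0.03454 L.
[OH^-] = 0.0006463/0.03454 = 0.01871 M, so pOH = 1.73 and pH = 14.00 - 1.73 = 12.27.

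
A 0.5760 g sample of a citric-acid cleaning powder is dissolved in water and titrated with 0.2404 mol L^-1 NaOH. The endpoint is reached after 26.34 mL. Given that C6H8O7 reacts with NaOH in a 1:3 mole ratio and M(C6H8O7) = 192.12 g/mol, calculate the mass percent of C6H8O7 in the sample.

70.4%

n(NaOH) = 0.2404 x 0.02634 = 0.006332 mol.
n(C6H8O7) = 0.006332 / 3 = 0.002111 mol.
mass of C6H8O7 = 0.002111 x 192.12 = 0.4055 g.
% purity = 0.4055 / 0.5760 x 100 = 70.4%.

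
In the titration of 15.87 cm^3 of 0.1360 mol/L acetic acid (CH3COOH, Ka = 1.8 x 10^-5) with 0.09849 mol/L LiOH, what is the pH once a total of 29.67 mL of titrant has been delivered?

12.22

n(acid) = 0.1360 x 0.01587 = 0.002158 mol; n(LiOH) added = 0.09849 x 0.02967 = 0.002922 mol.
Base is in excess by 0.002922 - 0.002158 = 0.0007639 mol in a total volume of 0.04554 L.
[OH^-] = 0.0007639/0.04554 = 0.01677 M, so pOH = 1.78 and pH = 14.00 - 1.78 = 12.22.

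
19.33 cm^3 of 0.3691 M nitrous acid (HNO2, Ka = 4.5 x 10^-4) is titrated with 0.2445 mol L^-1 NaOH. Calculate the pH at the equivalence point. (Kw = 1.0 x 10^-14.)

8.26

n(HNO2) = 0.3691 x 0.01933 = 0.007135 mol; V(NaOH) at equivalence = 0.007135/0.2445 = 0.02918 L.
At equivalence all the acid is converted to NO2-; total volume = 0.01933 + 0.02918 = 0.04851 L, so [NO2-] = 0.007135/0.04851 = 0.1471 M.
Kb = Kw/Ka = 1.0e-14 / 4.5 x 10^-4 = 2.22e-11.
[OH^-] = sqrt(Kb x [NO2-]) = sqrt(2.22e-11 x 0.1471) = 1.81e-6 M.
pOH = 5.74, so pH = 14.00 - 5.74 = 8.26.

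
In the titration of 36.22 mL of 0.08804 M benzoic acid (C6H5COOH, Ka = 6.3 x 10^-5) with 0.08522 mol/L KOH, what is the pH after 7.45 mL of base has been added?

3.60

Initial n(C6H5COOH) = 0.08804 x 0.03622 = 0.003189 mol.
n(KOH) added = 0.08522 x 0.007450 = 0.0006349 mol, converting that many moles of C6H5COOH to C6H5COO-.
Remaining n(C6H5COOH) = 0.002554 mol; n(C6H5COO-) = 0.0006349 mol.
By Henderson-Hasselbalch, pH = pKa + log([A^-]/[HA]) = 4.20 + log(0.0006349/0.002554) = 4.20 + (-0.60) = 3.60.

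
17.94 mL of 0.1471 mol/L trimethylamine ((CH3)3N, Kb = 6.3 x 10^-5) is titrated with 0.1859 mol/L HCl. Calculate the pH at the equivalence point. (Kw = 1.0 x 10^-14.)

5.44

n((CH3)3N) = 0.1471 x 0.01794 = 0.002639 mol; V(HCl) at equivalence = 0.002639/0.1859 = 0.01420 L.
At equivalence the base is fully converted to (CH3)3NH+; total volume = 0.03214 L, so [(CH3)3NH+] = 0.002639/0.03214 = 0.08212 M.
Ka((CH3)3NH+) = Kw/Kb = 1.0e-14 / 6.3 x 10^-5 = 1.59e-10.
[H^+] = sqrt(Ka x [(CH3)3NH+]) = sqrt(1.59e-10 x 0.08212) = 3.61e-6 M.
pH = -log(3.61e-6) = 5.44.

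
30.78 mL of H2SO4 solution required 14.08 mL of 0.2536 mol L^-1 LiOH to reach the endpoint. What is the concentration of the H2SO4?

0.0580 M

n(LiOH) delivered = 0.2536 x 0.01408 = 0.003571 mol.
The reaction is 1 H2SO4 + 2 LiOH, so n(H2SO4) = 0.003571 x 1/2 = 0.001785 mol.
[H2SO4] = 0.001785 mol / 0.03078 L = 0.0580 M.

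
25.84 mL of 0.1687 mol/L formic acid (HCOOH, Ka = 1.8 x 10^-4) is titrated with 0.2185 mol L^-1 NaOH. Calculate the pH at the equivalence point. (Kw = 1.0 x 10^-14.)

n(HCOOH) = 0.1687 x 0.02584 = 0.004359 mol; V(NaOH) at equivalence = 0.004359/0.2185 = 0.01995 L.
At equivalence all the acid is converted to HCOO-; total volume = 0.02584 + 0.01995 = 0.04579 L, so [HCOO-] = 0.004359/0.04579 = 0.09520 M.
Kb = Kw/Ka = 1.0e-14 / 1.8 x 10^-4 = 5.56e-11.
[OH^-] = sqrt(Kb x [HCOO-]) = sqrt(5.56e-11 x 0.09520) = 2.30e-6 M.
pOH = 5.64, so pH = 14.00 - 5.64 = 8.36.

8.36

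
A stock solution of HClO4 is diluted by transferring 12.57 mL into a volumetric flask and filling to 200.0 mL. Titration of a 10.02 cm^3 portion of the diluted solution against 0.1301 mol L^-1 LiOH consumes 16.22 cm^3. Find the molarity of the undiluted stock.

3.35 M

n(LiOH) = 0.1301 x 0.01622 = 0.002110 mol.
n(HClO4) in the aliquot = 0.002110 mol.
[diluted HClO4] = 0.002110 / 0.01002 = 0.2106 M.
Dilution factor = 200.0/12.57 = 15.91, so [stock] = 0.2106 x 15.91 = 3.35 M.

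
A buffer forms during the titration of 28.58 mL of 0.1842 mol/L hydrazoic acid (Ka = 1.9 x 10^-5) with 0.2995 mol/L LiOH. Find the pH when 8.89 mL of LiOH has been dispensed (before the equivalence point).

4.73

Initial n(HN3) = 0.1842 x 0.02858 = 0.005264 mol.
n(LiOH) added = 0.2995 x 0.008890 = 0.002663 mol, converting that many moles of HN3 to N3-.
Remaining n(HN3) = 0.002602 mol; n(N3-) = 0.002663 mol.
By Henderson-Hasselbalch, pH = pKa + log([A^-]/[HA]) = 4.72 + log(0.002663/0.002602) = 4.72 + (+0.01) = 4.73.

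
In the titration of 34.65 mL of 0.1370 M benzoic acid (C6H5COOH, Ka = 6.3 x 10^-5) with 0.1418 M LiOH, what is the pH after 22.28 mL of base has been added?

4.50

Initial n(C6H5COOH) = 0.1370 x 0.03465 = 0.004747 mol.
n(LiOH) added = 0.1418 x 0.02228 = 0.003159 mol, converting that many moles of C6H5COOH to C6H5COO-.
Remaining n(C6H5COOH) = 0.001588 mol; n(C6H5COO-) = 0.003159 mol.
By Henderson-Hasselbalch, pH = pKa + log([A^-]/[HA]) = 4.20 + log(0.003159/0.001588) = 4.20 + (+0.30) = 4.50.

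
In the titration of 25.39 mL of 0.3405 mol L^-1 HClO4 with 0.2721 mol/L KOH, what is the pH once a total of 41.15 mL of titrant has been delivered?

12.58

n(acid) = 0.3405 x 0.02539 = 0.008645 mol; n(KOH) added = 0.2721 x 0.04115 = 0.01120 mol.
Base is in excess by 0.01120 - 0.008645 = 0.002552 mol in a total volume of 0.06654 L.
[OH^-] = 0.002552/0.06654 = 0.03835 M, so pOH = 1.42 and pH = 14.00 - 1.42 = 12.58.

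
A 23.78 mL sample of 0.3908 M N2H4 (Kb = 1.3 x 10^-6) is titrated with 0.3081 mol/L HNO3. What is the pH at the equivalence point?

4.44

n(N2H4) = 0.3908 x 0.02378 = 0.009293 mol; V(HNO3) at equivalence = 0.009293/0.3081 = 0.03016 L.
At equivalence the base is fully converted to N2H5+; total volume = 0.05394 L, so [N2H5+] = 0.009293/0.05394 = 0.1723 M.
Ka(N2H5+) = Kw/Kb = 1.0e-14 / 1.3 x 10^-6 = 7.69e-9.
[H^+] = sqrt(Ka x [N2H5+]) = sqrt(7.69e-9 x 0.1723) = 3.64e-5 M.
pH = -log(3.64e-5) = 4.44.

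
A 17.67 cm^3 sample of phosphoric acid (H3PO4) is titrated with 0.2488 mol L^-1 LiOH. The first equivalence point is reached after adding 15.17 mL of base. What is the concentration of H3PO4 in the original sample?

0.214 M

n(LiOH) = 0.2488 x 0.01517 = 0.003774 mol.
At the first equivalence point, 1 mol OH^- react per mol H3PO4, so n(H3PO4) = 0.003774 / 1 = 0.003774 mol.
[H3PO4] = 0.003774 / 0.01767 L = 0.214 M.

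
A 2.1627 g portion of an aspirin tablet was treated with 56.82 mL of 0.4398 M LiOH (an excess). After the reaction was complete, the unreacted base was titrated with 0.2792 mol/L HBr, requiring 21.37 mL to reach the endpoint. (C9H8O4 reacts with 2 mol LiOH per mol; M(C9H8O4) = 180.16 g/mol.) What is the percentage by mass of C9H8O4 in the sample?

Total n(LiOH) added = 0.4398 x 0.05682 = 0.02499 mol.
n(HBr) used = 0.2792 x 0.02137 = 0.005967 mol, which equals the excess n(LiOH).
So n(LiOH) consumed by the sample = 0.02499 - 0.005967 = 0.01902 mol.
n(C9H8O4) = 0.01902 / 2 = 0.009511 mol.
mass C9H8O4 = 0.009511 x 180.16 = 1.714 g, so %C9H8O4 = 1.714/2.1627 x 100 = 79.2%.

79.2%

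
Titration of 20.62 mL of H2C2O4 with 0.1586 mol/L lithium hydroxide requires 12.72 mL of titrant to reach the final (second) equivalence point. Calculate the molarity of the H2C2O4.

n(LiOH) = 0.1586 x 0.01272 = 0.002017 mol.
At the final (second) equivalence point, 2 mol OH^- react per mol H2C2O4, so n(H2C2O4) = 0.002017 / 2 = 0.001009 mol.
[H2C2O4] = 0.001009 / 0.02062 L = 0.0489 M.

0.0489 M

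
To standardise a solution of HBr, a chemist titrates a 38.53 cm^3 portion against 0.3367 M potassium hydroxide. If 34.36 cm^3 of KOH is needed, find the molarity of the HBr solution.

n(KOH) delivered = 0.3367 x 0.03436 = 0.01157 mol.
For a 1:1 reaction, n(HBr) = 0.01157 mol.
[HBr] = 0.01157 mol / 0.03853 L = 0.300 M.

0.300 M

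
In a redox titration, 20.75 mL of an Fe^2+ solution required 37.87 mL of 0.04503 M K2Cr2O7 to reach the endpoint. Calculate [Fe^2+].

n(K2Cr2O7) = 0.04503 x 0.03787 = 0.001705 mol.
From the balanced equation, 1 mol K2Cr2O7 reacts with 6 mol Fe^2+, so n(Fe^2+) = 0.001705 x 6/1 = 0.01023 mol.
[Fe^2+] = 0.01023 / 0.02075 L = 0.493 M.

0.493 M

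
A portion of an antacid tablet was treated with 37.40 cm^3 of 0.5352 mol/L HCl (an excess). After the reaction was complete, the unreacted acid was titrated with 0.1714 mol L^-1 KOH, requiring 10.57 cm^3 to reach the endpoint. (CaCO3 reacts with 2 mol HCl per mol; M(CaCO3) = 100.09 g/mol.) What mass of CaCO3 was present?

0.911 g

Total n(HCl) added = 0.5352 x 0.03740 = 0.02002 mol.
n(KOH) used = 0.1714 x 0.01057 = 0.001812 mol, which equals the excess n(HCl).
So n(HCl) consumed by the sample = 0.02002 - 0.001812 = 0.01820 mol.
n(CaCO3) = 0.01820 / 2 = 0.009102 mol.
mass = 0.009102 mol x 100.09 g/mol = 0.911 g.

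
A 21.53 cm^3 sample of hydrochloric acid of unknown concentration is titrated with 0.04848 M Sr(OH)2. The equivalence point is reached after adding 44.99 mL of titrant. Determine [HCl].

0.203 M

n(Sr(OH)2) delivered = 0.04848 x 0.04499 = 0.002181 mol.
The reaction is 2 HCl + 1 Sr(OH)2, so n(HCl) = 0.002181 x 2/1 = 0.004362 mol.
[HCl] = 0.004362 mol / 0.02153 L = 0.203 M.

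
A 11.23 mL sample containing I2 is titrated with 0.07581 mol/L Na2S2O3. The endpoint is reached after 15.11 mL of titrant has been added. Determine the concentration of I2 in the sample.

0.0510 M

n(Na2S2O3) = 0.07581 x 0.01511 = 0.001145 mol.
From the balanced equation, 2 mol Na2S2O3 reacts with 1 mol I2, so n(I2) = 0.001145 x 1/2 = 0.0005727 mol.
[I2] = 0.0005727 / 0.01123 L = 0.0510 M.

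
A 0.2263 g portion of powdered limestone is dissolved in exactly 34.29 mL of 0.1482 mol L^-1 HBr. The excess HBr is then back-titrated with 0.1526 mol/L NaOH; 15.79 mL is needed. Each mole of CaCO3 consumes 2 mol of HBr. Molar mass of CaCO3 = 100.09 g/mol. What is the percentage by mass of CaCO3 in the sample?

Total n(HBr) added = 0.1482 x 0.03429 = 0.005082 mol.
n(NaOH) used = 0.1526 x 0.01579 = 0.002410 mol, which equals the excess n(HBr).
So n(HBr) consumed by the sample = 0.005082 - 0.002410 = 0.002672 mol.
n(CaCO3) = 0.002672 / 2 = 0.001336 mol.
mass CaCO3 = 0.001336 x 100.09 = 0.1337 g, so %CaCO3 = 0.1337/0.2263 x 100 = 59.1%.

59.1%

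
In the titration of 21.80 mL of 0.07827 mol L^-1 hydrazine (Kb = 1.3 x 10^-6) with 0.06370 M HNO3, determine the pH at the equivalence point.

4.78

n(N2H4) = 0.07827 x 0.02180 = 0.001706 mol; V(HNO3) at equivalence = 0.001706/0.06370 = 0.02679 L.
At equivalence the base is fully converted to N2H5+; total volume = 0.04859 L, so [N2H5+] = 0.001706/0.04859 = 0.03512 M.
Ka(N2H5+) = Kw/Kb = 1.0e-14 / 1.3 x 10^-6 = 7.69e-9.
[H^+] = sqrt(Ka x [N2H5+]) = sqrt(7.69e-9 x 0.03512) = 1.64e-5 M.
pH = -log(1.64e-5) = 4.78.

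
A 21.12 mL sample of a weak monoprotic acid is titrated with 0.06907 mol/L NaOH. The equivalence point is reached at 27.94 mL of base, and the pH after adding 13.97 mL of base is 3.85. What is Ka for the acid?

1.4 x 10^-4

13.97 mL is half of the equivalence volume, so this is the half-equivalence point where [HA] = [A^-].
At half-equivalence pH = pKa, so pKa = 3.85.
Ka = 10^(-3.85) = 1.4 x 10^-4.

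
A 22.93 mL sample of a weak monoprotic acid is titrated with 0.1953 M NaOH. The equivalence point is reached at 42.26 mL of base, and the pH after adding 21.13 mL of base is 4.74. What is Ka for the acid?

1.8 x 10^-5

21.13 mL is half of the equivalence volume, so this is the half-equivalence point where [HA] = [A^-].
At half-equivalence pH = pKa, so pKa = 4.74.
Ka = 10^(-4.74) = 1.8 x 10^-5.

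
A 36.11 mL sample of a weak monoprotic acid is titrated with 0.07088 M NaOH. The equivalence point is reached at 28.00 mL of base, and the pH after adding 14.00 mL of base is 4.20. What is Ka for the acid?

6.3 x 10^-5

14.00 mL is half of the equivalence volume, so this is the half-equivalence point where [HA] = [A^-].
At half-equivalence pH = pKa, so pKa = 4.20.
Ka = 10^(-4.20) = 6.3 x 10^-5.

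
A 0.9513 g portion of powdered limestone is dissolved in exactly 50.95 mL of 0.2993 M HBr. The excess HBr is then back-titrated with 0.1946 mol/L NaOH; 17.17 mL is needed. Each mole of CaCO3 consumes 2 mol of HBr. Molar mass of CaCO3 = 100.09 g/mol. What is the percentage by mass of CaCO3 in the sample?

Total n(HBr) added = 0.2993 x 0.05095 = 0.01525 mol.
n(NaOH) used = 0.1946 x 0.01717 = 0.003341 mol, which equals the excess n(HBr).
So n(HBr) consumed by the sample = 0.01525 - 0.003341 = 0.01191 mol.
n(CaCO3) = 0.01191 / 2 = 0.005954 mol.
mass CaCO3 = 0.005954 x 100.09 = 0.5959 g, so %CaCO3 = 0.5959/0.9513 x 100 = 62.6%.

62.6%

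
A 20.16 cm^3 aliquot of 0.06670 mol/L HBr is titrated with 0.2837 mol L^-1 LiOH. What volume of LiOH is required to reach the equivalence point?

4.74 mL

n(HBr) = 0.06670 mol/L x 0.02016 L = 0.001345 mol.
At equivalence n(LiOH) = n(HBr) = 0.001345 mol.
V(LiOH) = 0.001345 / 0.2837 = 0.004740 L = 4.74 mL.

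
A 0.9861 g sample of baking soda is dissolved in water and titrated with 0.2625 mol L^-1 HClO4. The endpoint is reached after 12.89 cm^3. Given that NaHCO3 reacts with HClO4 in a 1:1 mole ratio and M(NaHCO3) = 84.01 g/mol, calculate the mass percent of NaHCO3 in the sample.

n(HClO4) = 0.2625 x 0.01289 = 0.003384 mol.
n(NaHCO3) = 0.003384 / 1 = 0.003384 mol.
mass of NaHCO3 = 0.003384 x 84.01 = 0.2843 g.
% purity = 0.2843 / 0.9861 x 100 = 28.8%.

28.8%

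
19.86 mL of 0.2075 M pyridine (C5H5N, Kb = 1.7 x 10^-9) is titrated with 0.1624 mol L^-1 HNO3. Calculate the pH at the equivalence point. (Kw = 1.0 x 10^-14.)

n(C5H5N) = 0.2075 x 0.01986 = 0.004121 mol; V(HNO3) at equivalence = 0.004121/0.1624 = 0.02538 L.
At equivalence the base is fully converted to C5H5NH+; total volume = 0.04524 L, so [C5H5NH+] = 0.004121/0.04524 = 0.09110 M.
Ka(C5H5NH+) = Kw/Kb = 1.0e-14 / 1.7 x 10^-9 = 5.88e-6.
[H^+] = sqrt(Ka x [C5H5NH+]) = sqrt(5.88e-6 x 0.09110) = 0.000732 M.
pH = -log(0.000732) = 3.14.

3.14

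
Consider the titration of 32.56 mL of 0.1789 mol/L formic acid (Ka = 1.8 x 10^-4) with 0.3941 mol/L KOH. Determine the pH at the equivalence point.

8.42

n(HCOOH) = 0.1789 x 0.03256 = 0.005825 mol; V(KOH) at equivalence = 0.005825/0.3941 = 0.01478 L.
At equivalence all the acid is converted to HCOO-; total volume = 0.03256 + 0.01478 = 0.04734 L, so [HCOO-] = 0.005825/0.04734 = 0.1230 M.
Kb = Kw/Ka = 1.0e-14 / 1.8 x 10^-4 = 5.56e-11.
[OH^-] = sqrt(Kb x [HCOO-]) = sqrt(5.56e-11 x 0.1230) = 2.61e-6 M.
pOH = 5.58, so pH = 14.00 - 5.58 = 8.42.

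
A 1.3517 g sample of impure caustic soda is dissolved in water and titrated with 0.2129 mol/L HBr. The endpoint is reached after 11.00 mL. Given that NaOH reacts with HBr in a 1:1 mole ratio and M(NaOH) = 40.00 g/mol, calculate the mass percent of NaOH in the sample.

n(HBr) = 0.2129 x 0.01100 = 0.002342 mol.
n(NaOH) = 0.002342 / 1 = 0.002342 mol.
mass of NaOH = 0.002342 x 40.00 = 0.09368 g.
% purity = 0.09368 / 1.3517 x 100 = 6.93%.

6.93%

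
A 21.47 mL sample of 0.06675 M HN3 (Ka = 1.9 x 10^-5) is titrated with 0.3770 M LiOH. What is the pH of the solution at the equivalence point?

n(HN3) = 0.06675 x 0.02147 = 0.001433 mol; V(LiOH) at equivalence = 0.001433/0.3770 = 0.003801 L.
At equivalence all the acid is converted to N3-; total volume = 0.02147 + 0.003801 = 0.02527 L, so [N3-] = 0.001433/0.02527 = 0.05671 M.
Kb = Kw/Ka = 1.0e-14 / 1.9 x 10^-5 = 5.26e-10.
[OH^-] = sqrt(Kb x [N3-]) = sqrt(5.26e-10 x 0.05671) = 5.46e-6 M.
pOH = 5.26, so pH = 14.00 - 5.26 = 8.74.

8.74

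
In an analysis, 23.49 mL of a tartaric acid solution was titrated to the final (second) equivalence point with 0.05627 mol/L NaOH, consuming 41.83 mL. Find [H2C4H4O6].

0.0501 M

n(NaOH) = 0.05627 x 0.04183 = 0.002354 mol.
At the final (second) equivalence point, 2 mol OH^- react per mol H2C4H4O6, so n(H2C4H4O6) = 0.002354 / 2 = 0.001177 mol.
[H2C4H4O6] = 0.001177 / 0.02349 L = 0.0501 M.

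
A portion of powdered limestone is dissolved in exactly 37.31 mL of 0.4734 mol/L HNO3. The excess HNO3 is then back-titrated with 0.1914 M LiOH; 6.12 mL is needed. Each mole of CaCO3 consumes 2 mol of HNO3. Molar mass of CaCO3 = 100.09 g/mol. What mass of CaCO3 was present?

Total n(HNO3) added = 0.4734 x 0.03731 = 0.01766 mol.
n(LiOH) used = 0.1914 x 0.006120 = 0.001171 mol, which equals the excess n(HNO3).
So n(HNO3) consumed by the sample = 0.01766 - 0.001171 = 0.01649 mol.
n(CaCO3) = 0.01649 / 2 = 0.008246 mol.
mass = 0.008246 mol x 100.09 g/mol = 0.825 g.

0.825 g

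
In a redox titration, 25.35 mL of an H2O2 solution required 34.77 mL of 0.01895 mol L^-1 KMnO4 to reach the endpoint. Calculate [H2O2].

n(KMnO4) = 0.01895 x 0.03477 = 0.0006589 mol.
From the balanced equation, 2 mol KMnO4 reacts with 5 mol H2O2, so n(H2O2) = 0.0006589 x 5/2 = 0.001647 mol.
[H2O2] = 0.001647 / 0.02535 L = 0.0650 M.

0.0650 M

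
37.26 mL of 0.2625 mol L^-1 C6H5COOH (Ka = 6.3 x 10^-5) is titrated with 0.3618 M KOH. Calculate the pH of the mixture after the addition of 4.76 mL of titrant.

Initial n(C6H5COOH) = 0.2625 x 0.03726 = 0.009781 mol.
n(KOH) added = 0.3618 x 0.004760 = 0.001722 mol, converting that many moles of C6H5COOH to C6H5COO-.
Remaining n(C6H5COOH) = 0.008059 mol; n(C6H5COO-) = 0.001722 mol.
By Henderson-Hasselbalch, pH = pKa + log([A^-]/[HA]) = 4.20 + log(0.001722/0.008059) = 4.20 + (-0.67) = 3.53.

3.53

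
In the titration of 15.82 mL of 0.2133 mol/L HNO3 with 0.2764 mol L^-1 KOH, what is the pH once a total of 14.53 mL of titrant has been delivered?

n(acid) = 0.2133 x 0.01582 = 0.003374 mol; n(KOH) added = 0.2764 x 0.01453 = 0.004016 mol.
Base is in excess by 0.004016 - 0.003374 = 0.0006417 mol in a total volume of 0.03035 L.
[OH^-] = 0.0006417/0.03035 = 0.02114 M, so pOH = 1.67 and pH = 14.00 - 1.67 = 12.33.

12.33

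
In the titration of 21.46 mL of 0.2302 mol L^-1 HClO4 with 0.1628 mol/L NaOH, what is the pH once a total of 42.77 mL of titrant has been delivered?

12.50

n(acid) = 0.2302 x 0.02146 = 0.004940 mol; n(NaOH) added = 0.1628 x 0.04277 = 0.006963 mol.
Base is in excess by 0.006963 - 0.004940 = 0.002023 mol in a total volume of 0.06423 L.
[OH^-] = 0.002023/0.06423 = 0.03149 M, so pOH = 1.50 and pH = 14.00 - 1.50 = 12.50.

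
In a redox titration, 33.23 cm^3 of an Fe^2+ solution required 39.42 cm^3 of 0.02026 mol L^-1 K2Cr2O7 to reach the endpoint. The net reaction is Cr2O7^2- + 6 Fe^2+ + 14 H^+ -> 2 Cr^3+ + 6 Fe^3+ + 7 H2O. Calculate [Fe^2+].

0.144 M

n(K2Cr2O7) = 0.02026 x 0.03942 = 0.0007986 mol.
From the balanced equation, 1 mol K2Cr2O7 reacts with 6 mol Fe^2+, so n(Fe^2+) = 0.0007986 x 6/1 = 0.004792 mol.
[Fe^2+] = 0.004792 / 0.03323 L = 0.144 M.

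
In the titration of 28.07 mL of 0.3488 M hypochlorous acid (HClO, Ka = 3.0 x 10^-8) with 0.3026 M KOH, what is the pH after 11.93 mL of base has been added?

Initial n(HClO) = 0.3488 x 0.02807 = 0.009791 mol.
n(KOH) added = 0.3026 x 0.01193 = 0.003610 mol, converting that many moles of HClO to ClO-.
Remaining n(HClO) = 0.006181 mol; n(ClO-) = 0.003610 mol.
By Henderson-Hasselbalch, pH = pKa + log([A^-]/[HA]) = 7.52 + log(0.003610/0.006181) = 7.52 + (-0.23) = 7.29.

7.29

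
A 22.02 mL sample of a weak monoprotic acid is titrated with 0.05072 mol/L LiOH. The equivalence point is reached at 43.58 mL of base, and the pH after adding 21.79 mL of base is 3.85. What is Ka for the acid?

1.4 x 10^-4

21.79 mL is half of the equivalence volume, so this is the half-equivalence point where [HA] = [A^-].
At half-equivalence pH = pKa, so pKa = 3.85.
Ka = 10^(-3.85) = 1.4 x 10^-4.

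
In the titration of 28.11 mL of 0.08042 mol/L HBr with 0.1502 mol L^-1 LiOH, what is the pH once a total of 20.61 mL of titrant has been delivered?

n(acid) = 0.08042 x 0.02811 = 0.002261 mol; n(LiOH) added = 0.1502 x 0.02061 = 0.003096 mol.
Base is in excess by 0.003096 - 0.002261 = 0.0008350 mol in a total volume of 0.04872 L.
[OH^-] = 0.0008350/0.04872 = 0.01714 M, so pOH = 1.77 and pH = 14.00 - 1.77 = 12.23.

12.23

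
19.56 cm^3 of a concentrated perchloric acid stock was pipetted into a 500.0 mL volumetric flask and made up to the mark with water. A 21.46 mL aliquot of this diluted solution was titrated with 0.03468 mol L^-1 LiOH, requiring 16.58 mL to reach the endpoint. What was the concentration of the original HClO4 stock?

0.685 M

n(LiOH) = 0.03468 x 0.01658 = 0.0005750 mol.
n(HClO4) in the aliquot = 0.0005750 mol.
[diluted HClO4] = 0.0005750 / 0.02146 = 0.02679 M.
Dilution factor = 500.0/19.56 = 25.56, so [stock] = 0.02679 x 25.56 = 0.685 M.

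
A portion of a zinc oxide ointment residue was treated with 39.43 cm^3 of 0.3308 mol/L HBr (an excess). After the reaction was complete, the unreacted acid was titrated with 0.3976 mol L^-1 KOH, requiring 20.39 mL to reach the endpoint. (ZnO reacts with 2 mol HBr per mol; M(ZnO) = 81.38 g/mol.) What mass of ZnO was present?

0.201 g

Total n(HBr) added = 0.3308 x 0.03943 = 0.01304 mol.
n(KOH) used = 0.3976 x 0.02039 = 0.008107 mol, which equals the excess n(HBr).
So n(HBr) consumed by the sample = 0.01304 - 0.008107 = 0.004936 mol.
n(ZnO) = 0.004936 / 2 = 0.002468 mol.
mass = 0.002468 mol x 81.38 g/mol = 0.201 g.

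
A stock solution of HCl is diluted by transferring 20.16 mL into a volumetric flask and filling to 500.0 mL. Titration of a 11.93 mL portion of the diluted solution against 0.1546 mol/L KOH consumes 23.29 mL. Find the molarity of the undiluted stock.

n(KOH) = 0.1546 x 0.02329 = 0.003601 mol.
n(HCl) in the aliquot = 0.003601 mol.
[diluted HCl] = 0.003601 / 0.01193 = 0.3018 M.
Dilution factor = 500.0/20.16 = 24.80, so [stock] = 0.3018 x 24.80 = 7.49 M.

7.49 M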